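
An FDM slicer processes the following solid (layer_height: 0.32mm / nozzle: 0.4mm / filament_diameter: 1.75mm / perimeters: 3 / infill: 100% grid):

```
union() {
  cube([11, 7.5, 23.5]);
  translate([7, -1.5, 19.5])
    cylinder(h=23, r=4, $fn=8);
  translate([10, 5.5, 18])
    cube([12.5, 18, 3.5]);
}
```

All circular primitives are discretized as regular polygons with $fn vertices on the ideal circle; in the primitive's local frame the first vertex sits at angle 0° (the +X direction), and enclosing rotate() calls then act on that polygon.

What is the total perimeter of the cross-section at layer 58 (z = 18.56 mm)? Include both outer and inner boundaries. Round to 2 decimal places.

At z = 18.56 mm: the 11×7.5 cube contributes its full rectangle (perimeter 37.00 mm); the cylinder at (7, -1.5) is not intersected at this z (z outside [19.5, 42.5]); the cube at (10, 5.5) is present — its section is the full 12.5×18 rectangle (perimeter 61.00 mm); Merging all regions: the regions partially overlap (shared area 2.00 mm²), so the edge portions inside another operand are dropped and the merged outline is re-measured after clipping — boundary = 92.00 mm. Overall, the cross-section is a single solid region. Total boundary length (outer) = 92.00 mm.

92.00 mm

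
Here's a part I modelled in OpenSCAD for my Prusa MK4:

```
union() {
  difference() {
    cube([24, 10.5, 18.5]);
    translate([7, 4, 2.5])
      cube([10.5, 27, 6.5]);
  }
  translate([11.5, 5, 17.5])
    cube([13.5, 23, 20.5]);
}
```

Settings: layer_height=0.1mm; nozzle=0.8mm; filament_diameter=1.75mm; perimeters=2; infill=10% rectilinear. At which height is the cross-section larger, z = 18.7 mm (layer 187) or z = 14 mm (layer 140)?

layer 187 (z = 18.7 mm)

Layer 187 (z = 18.7): the cube is not intersected at this z (z outside [0, 18.5]); the cube at (7, 4) does not reach this height (z outside [2.5, 9]); After the difference (first − rest): the first operand is absent here, so nothing remains; the cube at (11.5, 5) (footprint 13.5×23) is included at this height (area 310.50 mm²); Combining (union): only the 13.5×23 cube at (11.5, 5) is present, so the union is just that shape — area = 310.50 mm². So its area = 310.50 mm². Layer 140 (z = 14): the cube (footprint 24×10.5) is included at this height (area 252.00 mm²); the cube at (7, 4) is absent (z outside [2.5, 9]); Subtracting the remaining from the first: none of the subtracted shapes is present at this height, so the 24×10.5 cube is unchanged — area = 252.00 mm²; the cube at (11.5, 5) is absent (z outside [17.5, 38]); Combining (union): only that combined region is present, so the union is just that shape — area = 252.00 mm². So its area = 252.00 mm². Layer 187 is larger (310.50 vs 252.00 mm²).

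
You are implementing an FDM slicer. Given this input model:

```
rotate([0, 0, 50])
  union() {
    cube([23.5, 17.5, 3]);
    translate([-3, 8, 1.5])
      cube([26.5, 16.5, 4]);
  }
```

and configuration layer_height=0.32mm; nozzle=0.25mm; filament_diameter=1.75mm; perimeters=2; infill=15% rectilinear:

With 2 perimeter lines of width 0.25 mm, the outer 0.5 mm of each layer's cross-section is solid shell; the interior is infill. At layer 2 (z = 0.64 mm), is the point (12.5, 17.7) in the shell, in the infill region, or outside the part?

infill

At z = 0.64 mm: the cube (footprint 23.5×17.5) is included at this height; the cube at (-3, 8) is absent (z outside [1.5, 5.5]); Taking the union: only the 23.5×17.5 cube is present, so the union is just that shape — 1 connected region; (whole slice rotated 50° about Z — lengths, areas and connectivity unchanged). Overall, the cross-section is a single solid region. Undo the 50° rotation: the query point maps to (21.594, 1.802) in the un-rotated model frame. The nearest boundary edge runs (0.00, 0.00)→(23.50, 0.00); distance from the point to it = 1.80 mm. The point is inside the cross-section and 1.80 mm from the nearest boundary — more than the 0.5 mm shell width (2 × 0.25), so it's in the infill interior.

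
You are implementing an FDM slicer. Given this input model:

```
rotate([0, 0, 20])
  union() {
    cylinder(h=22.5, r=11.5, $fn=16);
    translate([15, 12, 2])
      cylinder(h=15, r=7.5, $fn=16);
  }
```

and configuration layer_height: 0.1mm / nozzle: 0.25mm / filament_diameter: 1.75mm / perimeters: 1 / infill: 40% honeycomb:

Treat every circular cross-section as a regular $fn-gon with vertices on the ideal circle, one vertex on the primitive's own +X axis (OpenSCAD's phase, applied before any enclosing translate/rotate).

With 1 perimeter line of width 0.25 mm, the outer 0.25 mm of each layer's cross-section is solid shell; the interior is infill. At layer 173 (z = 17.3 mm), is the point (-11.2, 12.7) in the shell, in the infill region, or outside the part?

outside

At z = 17.3 mm: the r=11.5 cylinder contributes a regular 16-gon of circumradius 11.5; the cylinder at (15, 12) does not reach this height (z outside [2, 17]); Taking the union: only the r=11.5 cylinder is present, so the union is just that shape — 1 connected region; (whole slice rotated 20° about Z — lengths, areas and connectivity unchanged). Overall, the cross-section is a single solid region. Undo the 20° rotation: the query point maps to (-6.181, 15.765) in the un-rotated model frame. The nearest boundary edge runs (0.00, 11.50)→(-4.40, 10.62); distance from the point to it = 5.44 mm. The point is not inside any of the regions above, so it lies outside the cross-section (5.44 mm from the nearest boundary).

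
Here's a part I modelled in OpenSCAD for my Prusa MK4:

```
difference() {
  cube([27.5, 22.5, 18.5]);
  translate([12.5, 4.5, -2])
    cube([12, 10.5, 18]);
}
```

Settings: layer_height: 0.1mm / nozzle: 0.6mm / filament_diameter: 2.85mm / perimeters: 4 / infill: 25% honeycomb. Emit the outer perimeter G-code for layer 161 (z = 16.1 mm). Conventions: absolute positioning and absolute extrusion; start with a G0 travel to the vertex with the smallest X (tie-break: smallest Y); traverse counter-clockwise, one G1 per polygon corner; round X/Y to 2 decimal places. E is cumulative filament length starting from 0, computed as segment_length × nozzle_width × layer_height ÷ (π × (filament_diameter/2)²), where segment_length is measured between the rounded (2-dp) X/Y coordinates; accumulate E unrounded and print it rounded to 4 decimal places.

G0 X0.00 Y0.00 Z16.10
G1 X27.50 Y0.00 E0.2586
G1 X27.50 Y22.50 E0.4703
G1 X0.00 Y22.50 E0.7289
G1 X0.00 Y0.00 E0.9405

At z = 16.1 mm: the cube (footprint 27.5×22.5) is included at this height; the cube at (12.5, 4.5) is not intersected at this z (z outside [-2, 16]); Subtracting the remaining from the first: none of the subtracted shapes is present at this height, so the 27.5×22.5 cube is unchanged — 1 connected region. The outline is a single polygon with 4 vertices. Extrusion per mm of travel: 0.6 × 0.1 / (π × 1.425²) = 0.009405. Accumulating E over each segment gives final E = 0.9405.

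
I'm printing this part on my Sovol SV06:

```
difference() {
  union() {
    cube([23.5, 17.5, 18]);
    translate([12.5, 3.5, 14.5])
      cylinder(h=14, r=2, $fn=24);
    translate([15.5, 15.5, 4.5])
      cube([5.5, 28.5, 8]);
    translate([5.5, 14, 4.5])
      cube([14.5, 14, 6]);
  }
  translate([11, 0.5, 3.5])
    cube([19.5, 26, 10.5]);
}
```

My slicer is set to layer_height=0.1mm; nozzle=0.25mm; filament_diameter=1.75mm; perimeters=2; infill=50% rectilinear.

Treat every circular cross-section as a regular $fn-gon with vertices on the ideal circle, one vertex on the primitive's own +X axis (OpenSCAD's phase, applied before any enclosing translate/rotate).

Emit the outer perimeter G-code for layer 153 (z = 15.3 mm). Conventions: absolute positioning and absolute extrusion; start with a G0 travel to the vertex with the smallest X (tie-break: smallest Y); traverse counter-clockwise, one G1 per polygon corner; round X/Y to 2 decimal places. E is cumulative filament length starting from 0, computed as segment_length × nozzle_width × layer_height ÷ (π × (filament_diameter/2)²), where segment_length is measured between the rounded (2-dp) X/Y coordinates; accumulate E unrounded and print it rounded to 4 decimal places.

At z = 15.3 mm: the cube (footprint 23.5×17.5) is included at this height; the r=2 cylinder at (12.5, 3.5) gives a regular 24-gon of circumradius 2 (constant along its height); the cube at (15.5, 15.5) is absent (z outside [4.5, 12.5]); the cube at (5.5, 14) does not reach this height (z outside [4.5, 10.5]); Taking the union: the r=2 cylinder at (12.5, 3.5) lies entirely inside the 23.5×17.5 cube, so the union is just the 23.5×17.5 cube — 1 connected region; the cube at (11, 0.5) is absent (z outside [3.5, 14]); Taking the first minus the rest: none of the subtracted shapes is present at this height, so that combined region is unchanged — 1 connected region. The outline is a single polygon with 4 vertices. Extrusion per mm of travel: 0.25 × 0.1 / (π × 0.875²) = 0.010394. Accumulating E over each segment gives final E = 0.8523.

G0 X0.00 Y0.00 Z15.30
G1 X23.50 Y0.00 E0.2443
G1 X23.50 Y17.50 E0.4261
G1 X0.00 Y17.50 E0.6704
G1 X0.00 Y0.00 E0.8523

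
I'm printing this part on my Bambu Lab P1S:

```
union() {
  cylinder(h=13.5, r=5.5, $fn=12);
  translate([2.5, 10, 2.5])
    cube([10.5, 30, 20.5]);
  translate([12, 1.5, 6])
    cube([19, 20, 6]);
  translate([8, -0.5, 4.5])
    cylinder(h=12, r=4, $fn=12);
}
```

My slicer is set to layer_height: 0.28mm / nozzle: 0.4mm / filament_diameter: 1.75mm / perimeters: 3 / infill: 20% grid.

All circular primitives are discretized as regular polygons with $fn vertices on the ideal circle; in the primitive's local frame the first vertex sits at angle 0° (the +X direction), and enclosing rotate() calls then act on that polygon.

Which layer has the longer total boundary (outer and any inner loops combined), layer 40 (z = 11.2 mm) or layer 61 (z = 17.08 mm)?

layer 40 (z = 11.2 mm)

Layer 40 (z = 11.2): the r=5.5 cylinder contributes a regular 12-gon of circumradius 5.5 (perimeter = 2·12·5.500·sin(180°/12) = 34.16 mm); the 10.5×30 cube at (2.5, 10) contributes its full rectangle (perimeter 81.00 mm); the cube at (12, 1.5) is present — its section is the full 19×20 rectangle (perimeter 78.00 mm); the cylinder at (8, -0.5): section is a regular 12-gon, circumradius r=4 (perimeter = 2·12·4.000·sin(180°/12) = 24.85 mm); Taking the union: the regions partially overlap (shared area 15.45 mm²), so the edge portions inside another operand are dropped and the merged outline is re-measured after clipping — boundary = 183.07 mm. So its perimeter = 183.07 mm. Layer 61 (z = 17.08): the cylinder is not intersected at this z (z outside [0, 13.5]); the 10.5×30 cube at (2.5, 10) contributes its full rectangle (perimeter 81.00 mm); the cube at (12, 1.5) does not reach this height (z outside [6, 12]); the cylinder at (8, -0.5) does not reach this height (z outside [4.5, 16.5]); Merging all regions: only the 10.5×30 cube at (2.5, 10) is present, so the union is just that shape — boundary = 81.00 mm. So its perimeter = 81.00 mm. Layer 40 is larger (183.07 vs 81.00 mm).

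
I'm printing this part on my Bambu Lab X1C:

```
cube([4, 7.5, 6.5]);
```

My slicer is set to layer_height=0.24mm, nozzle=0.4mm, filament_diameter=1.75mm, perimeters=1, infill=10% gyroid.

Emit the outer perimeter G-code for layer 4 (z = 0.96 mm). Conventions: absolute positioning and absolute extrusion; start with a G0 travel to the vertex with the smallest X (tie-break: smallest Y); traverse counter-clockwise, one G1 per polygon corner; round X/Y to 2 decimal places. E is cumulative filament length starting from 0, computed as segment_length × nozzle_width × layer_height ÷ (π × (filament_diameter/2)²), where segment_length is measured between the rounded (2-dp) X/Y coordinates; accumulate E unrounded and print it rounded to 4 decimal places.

G0 X0.00 Y0.00 Z0.96
G1 X4.00 Y0.00 E0.1596
G1 X4.00 Y7.50 E0.4590
G1 X0.00 Y7.50 E0.6186
G1 X0.00 Y0.00 E0.9180

At z = 0.96 mm: the cube (footprint 4×7.5) is included at this height. The outline is a single polygon with 4 vertices. Extrusion per mm of travel: 0.4 × 0.24 / (π × 0.875²) = 0.039912. Accumulating E over each segment gives final E = 0.9180.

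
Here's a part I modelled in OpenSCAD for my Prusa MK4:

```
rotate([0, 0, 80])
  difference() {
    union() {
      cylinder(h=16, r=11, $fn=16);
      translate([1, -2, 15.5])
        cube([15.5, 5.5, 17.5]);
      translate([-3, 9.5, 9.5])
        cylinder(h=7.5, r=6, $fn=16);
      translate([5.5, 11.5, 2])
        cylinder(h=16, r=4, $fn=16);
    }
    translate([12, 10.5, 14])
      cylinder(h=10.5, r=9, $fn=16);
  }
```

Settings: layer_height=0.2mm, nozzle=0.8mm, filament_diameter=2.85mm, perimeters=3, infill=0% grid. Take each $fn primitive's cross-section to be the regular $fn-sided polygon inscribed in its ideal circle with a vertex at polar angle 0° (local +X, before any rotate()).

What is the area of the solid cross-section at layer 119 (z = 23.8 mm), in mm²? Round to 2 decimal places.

At z = 23.8 mm: the cylinder is not intersected at this z (z outside [0, 16]); the cube at (1, -2) (footprint 15.5×5.5) is included at this height (area 85.25 mm²); the cylinder at (-3, 9.5) is not intersected at this z (z outside [9.5, 17]); the cylinder at (5.5, 11.5) is absent (z outside [2, 18]); Merging all regions: only the 15.5×5.5 cube at (1, -2) is present, so the union is just that shape — area = 85.25 mm²; the r=9 cylinder at (12, 10.5) contributes a regular 16-gon of circumradius 9 (area = (16/2)·9.000²·sin(360°/16) = 247.98 mm²); After the difference (first − rest): starting from that combined region (85.25 mm²), the r=9 cylinder at (12, 10.5) partially overlaps it — only the 13.73 mm² overlap (of its 247.98 mm²) is removed, clipping the outline — area = 71.52 mm²; (rotated 80° about Z; rotation is an isometry so areas/perimeters/island counts are preserved). Overall, the cross-section is a single solid region. Net area = 71.52 mm².

71.52 mm²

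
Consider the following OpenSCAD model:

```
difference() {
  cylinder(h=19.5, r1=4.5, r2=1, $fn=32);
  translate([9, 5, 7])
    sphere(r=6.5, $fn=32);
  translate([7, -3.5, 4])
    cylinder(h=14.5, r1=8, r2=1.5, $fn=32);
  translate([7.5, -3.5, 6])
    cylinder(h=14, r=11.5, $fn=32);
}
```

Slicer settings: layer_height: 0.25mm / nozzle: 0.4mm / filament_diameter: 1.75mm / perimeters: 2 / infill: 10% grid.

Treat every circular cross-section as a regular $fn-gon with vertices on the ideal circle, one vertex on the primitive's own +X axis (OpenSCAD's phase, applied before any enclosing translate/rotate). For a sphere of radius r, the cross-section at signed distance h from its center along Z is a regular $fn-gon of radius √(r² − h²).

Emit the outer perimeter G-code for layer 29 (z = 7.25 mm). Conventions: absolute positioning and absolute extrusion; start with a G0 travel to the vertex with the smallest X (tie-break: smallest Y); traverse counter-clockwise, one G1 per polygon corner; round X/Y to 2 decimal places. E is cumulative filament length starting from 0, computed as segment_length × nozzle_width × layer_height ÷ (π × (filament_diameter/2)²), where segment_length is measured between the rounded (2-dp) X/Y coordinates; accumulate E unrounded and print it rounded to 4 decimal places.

At z = 7.25 mm: the cone (r1=4.5→r2=1) has section circumradius 3.199 here — a regular 32-gon; the sphere at (9, 5): section is a regular 32-gon, circumradius = √(r²−h²) = √(6.5²−0.25²) = 6.495; the cone at (7, -3.5): at t=0.224 of its height the radius interpolates to r₁+(r₂−r₁)t = 6.543, giving a regular 32-gon of that circumradius; the r=11.5 cylinder at (7.5, -3.5) contributes a regular 32-gon of circumradius 11.5; After the difference (first − rest): starting from the cone, the r=6.5 sphere at (9, 5) misses the remaining region (no effect); the cone at (7, -3.5) partially overlaps it — only the 6.79 mm² overlap (of its 133.64 mm²) is removed, clipping the outline; the r=11.5 cylinder at (7.5, -3.5) partially overlaps it — only the 25.15 mm² overlap (of its 412.81 mm²) is removed, clipping the outline — 1 connected region. The outline is a single polygon with 4 vertices. Extrusion per mm of travel: 0.4 × 0.25 / (π × 0.875²) = 0.041575. Accumulating E over each segment gives final E = 0.0548.

G0 X-2.96 Y1.21 Z7.25
G1 X-2.65 Y1.79 E0.0273
G1 X-2.66 Y1.78 E0.0279
G1 X-2.96 Y1.22 E0.0543
G1 X-2.96 Y1.21 E0.0548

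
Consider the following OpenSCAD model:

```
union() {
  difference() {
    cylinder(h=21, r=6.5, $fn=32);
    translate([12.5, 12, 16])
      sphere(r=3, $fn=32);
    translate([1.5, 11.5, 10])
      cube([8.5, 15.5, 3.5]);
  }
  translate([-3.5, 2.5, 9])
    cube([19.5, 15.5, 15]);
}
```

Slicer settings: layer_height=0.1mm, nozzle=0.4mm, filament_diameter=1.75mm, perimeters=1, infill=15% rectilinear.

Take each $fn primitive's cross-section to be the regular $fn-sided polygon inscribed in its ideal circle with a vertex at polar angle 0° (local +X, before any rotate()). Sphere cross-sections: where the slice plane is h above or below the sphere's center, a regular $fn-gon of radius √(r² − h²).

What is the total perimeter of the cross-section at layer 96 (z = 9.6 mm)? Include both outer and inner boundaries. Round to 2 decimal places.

86.98 mm

At z = 9.6 mm: the r=6.5 cylinder contributes a regular 32-gon of circumradius 6.5 (perimeter = 2·32·6.500·sin(180°/32) = 40.78 mm); the sphere at (12.5, 12) does not reach this height (|z−center|=6.400 > r=3); the cube at (1.5, 11.5) is absent (z outside [10, 13.5]); Taking the first minus the rest: none of the subtracted shapes is present at this height, so the r=6.5 cylinder is unchanged — boundary = 40.78 mm; the 19.5×15.5 cube at (-3.5, 2.5) contributes its full rectangle (perimeter 70.00 mm); Taking the union: the regions partially overlap (shared area 29.95 mm²), so the edge portions inside another operand are dropped and the merged outline is re-measured after clipping — boundary = 86.98 mm. Overall, the cross-section is a single solid region. Total boundary length (outer) = 86.98 mm.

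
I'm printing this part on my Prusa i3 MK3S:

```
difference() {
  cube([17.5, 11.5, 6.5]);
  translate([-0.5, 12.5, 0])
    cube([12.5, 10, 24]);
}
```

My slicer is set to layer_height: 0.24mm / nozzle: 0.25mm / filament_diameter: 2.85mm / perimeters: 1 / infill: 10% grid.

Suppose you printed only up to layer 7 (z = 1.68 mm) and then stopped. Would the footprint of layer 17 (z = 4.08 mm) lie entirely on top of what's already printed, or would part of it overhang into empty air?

entirely on top

Compare the two slices. At z = 1.68: the cube (footprint 17.5×11.5) is included at this height (area 201.25 mm²); the cube at (-0.5, 12.5) is present — its section is the full 12.5×10 rectangle (area 125.00 mm²); Taking the first minus the rest: starting from the 17.5×11.5 cube (201.25 mm²), the 12.5×10 cube at (-0.5, 12.5) misses the remaining region (no effect) — area = 201.25 mm². At z = 4.08: the cube is present — its section is the full 17.5×11.5 rectangle (area 201.25 mm²); the cube at (-0.5, 12.5) is present — its section is the full 12.5×10 rectangle (area 125.00 mm²); Taking the first minus the rest: starting from the 17.5×11.5 cube (201.25 mm²), the 12.5×10 cube at (-0.5, 12.5) misses the remaining region (no effect) — area = 201.25 mm². Checking containment: the cross-section at z = 4.08 is a subset of the cross-section at z = 1.68.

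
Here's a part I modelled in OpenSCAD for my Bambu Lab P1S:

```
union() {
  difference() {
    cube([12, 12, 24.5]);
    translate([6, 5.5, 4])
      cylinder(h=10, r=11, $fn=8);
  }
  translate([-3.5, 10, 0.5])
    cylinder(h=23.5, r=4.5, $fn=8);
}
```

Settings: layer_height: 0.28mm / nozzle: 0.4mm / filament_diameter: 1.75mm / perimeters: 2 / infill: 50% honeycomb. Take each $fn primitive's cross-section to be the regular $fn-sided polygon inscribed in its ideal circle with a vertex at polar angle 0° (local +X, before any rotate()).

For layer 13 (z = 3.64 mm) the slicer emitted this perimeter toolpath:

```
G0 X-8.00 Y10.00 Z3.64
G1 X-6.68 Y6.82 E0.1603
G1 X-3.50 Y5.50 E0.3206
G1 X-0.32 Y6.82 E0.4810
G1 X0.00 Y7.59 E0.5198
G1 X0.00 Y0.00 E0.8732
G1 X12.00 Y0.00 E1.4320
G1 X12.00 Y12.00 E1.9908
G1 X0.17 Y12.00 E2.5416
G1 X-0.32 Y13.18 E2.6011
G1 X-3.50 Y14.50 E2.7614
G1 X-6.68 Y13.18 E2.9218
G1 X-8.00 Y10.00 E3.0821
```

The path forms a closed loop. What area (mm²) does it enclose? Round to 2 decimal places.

198.87 mm²

Apply the shoelace formula to the sequence of (X, Y) vertices; enclosed area = 198.87 mm².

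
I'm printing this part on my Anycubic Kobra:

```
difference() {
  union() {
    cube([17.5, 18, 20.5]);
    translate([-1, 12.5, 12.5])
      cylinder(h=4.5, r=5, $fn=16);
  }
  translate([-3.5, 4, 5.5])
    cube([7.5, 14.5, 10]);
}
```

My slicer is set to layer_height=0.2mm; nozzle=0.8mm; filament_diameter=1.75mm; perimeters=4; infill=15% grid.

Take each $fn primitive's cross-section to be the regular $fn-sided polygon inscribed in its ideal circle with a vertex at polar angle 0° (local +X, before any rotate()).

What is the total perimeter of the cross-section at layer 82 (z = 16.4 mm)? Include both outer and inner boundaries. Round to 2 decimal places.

79.04 mm

At z = 16.4 mm: the cube (footprint 17.5×18) is included at this height (perimeter 71.00 mm); the r=5 cylinder at (-1, 12.5) contributes a regular 16-gon of circumradius 5 (perimeter = 2·16·5.000·sin(180°/16) = 31.21 mm); Taking the union: the regions partially overlap (shared area 28.47 mm²), so the edge portions inside another operand are dropped and the merged outline is re-measured after clipping — boundary = 79.04 mm; the cube at (-3.5, 4) is not intersected at this z (z outside [5.5, 15.5]); Taking the first minus the rest: none of the subtracted shapes is present at this height, so the result so far is unchanged — boundary = 79.04 mm. Overall, the cross-section is a single solid region. Total boundary length (outer) = 79.04 mm.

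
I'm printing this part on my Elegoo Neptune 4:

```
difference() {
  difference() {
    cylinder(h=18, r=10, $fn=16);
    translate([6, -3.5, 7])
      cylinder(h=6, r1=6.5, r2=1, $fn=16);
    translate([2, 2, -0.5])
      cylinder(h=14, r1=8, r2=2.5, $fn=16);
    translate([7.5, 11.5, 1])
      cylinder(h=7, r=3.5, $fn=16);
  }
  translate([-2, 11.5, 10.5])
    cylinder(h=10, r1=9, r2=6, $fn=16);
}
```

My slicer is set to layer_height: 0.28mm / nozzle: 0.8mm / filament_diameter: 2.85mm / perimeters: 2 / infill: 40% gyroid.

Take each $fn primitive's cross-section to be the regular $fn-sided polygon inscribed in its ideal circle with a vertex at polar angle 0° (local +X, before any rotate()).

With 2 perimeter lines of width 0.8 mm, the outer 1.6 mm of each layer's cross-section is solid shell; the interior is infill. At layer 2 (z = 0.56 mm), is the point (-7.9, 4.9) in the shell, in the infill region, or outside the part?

shell

At z = 0.56 mm: the r=10 cylinder contributes a regular 16-gon of circumradius 10; the cone at (6, -3.5) is not intersected at this z (z outside [7, 13]); the cone at (2, 2) (r1=8→r2=2.5) has section circumradius 7.584 here — a regular 16-gon; the cylinder at (7.5, 11.5) does not reach this height (z outside [1, 8]); After the difference (first − rest): starting from the r=10 cylinder, the cone at (2, 2) partially overlaps it — only the 173.31 mm² overlap (of its 176.07 mm²) is removed, clipping the outline — 1 connected region; the cone at (-2, 11.5) does not reach this height (z outside [10.5, 20.5]); After the difference (first − rest): none of the subtracted shapes is present at this height, so the result so far is unchanged — 1 connected region. Overall, the cross-section is a single solid region. The nearest boundary edge runs (-9.24, 3.83)→(-7.07, 7.07); distance from the point to it = 0.52 mm. The point is inside the cross-section, 0.52 mm from the nearest boundary — within the 1.6 mm shell band (2 × 0.8).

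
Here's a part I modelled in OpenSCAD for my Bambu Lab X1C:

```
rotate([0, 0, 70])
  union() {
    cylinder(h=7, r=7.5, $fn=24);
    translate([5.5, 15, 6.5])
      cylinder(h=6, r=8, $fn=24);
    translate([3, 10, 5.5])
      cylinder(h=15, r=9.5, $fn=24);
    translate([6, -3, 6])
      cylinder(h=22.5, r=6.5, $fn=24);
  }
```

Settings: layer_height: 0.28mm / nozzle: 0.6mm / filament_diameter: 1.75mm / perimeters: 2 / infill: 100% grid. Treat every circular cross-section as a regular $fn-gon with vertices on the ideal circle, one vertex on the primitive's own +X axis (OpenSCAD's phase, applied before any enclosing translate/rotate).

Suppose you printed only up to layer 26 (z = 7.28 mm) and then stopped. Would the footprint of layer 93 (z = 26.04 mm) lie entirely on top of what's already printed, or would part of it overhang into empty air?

entirely on top

Compare the two slices. At z = 7.28: the cylinder is absent (z outside [0, 7]); the r=8 cylinder at (5.5, 15) gives a regular 24-gon of circumradius 8 (constant along its height) (area = (24/2)·8.000²·sin(360°/24) = 198.77 mm²); the r=9.5 cylinder at (3, 10) gives a regular 24-gon of circumradius 9.5 (constant along its height) (area = (24/2)·9.500²·sin(360°/24) = 280.30 mm²); the r=6.5 cylinder at (6, -3) gives a regular 24-gon of circumradius 6.5 (constant along its height) (area = (24/2)·6.500²·sin(360°/24) = 131.22 mm²); Combining (union): the regions partially overlap — summed areas 610.30 mm² minus the doubly-counted overlap 155.03 mm² gives 455.27 mm² — area = 455.27 mm²; (whole slice rotated 70° about Z — lengths, areas and connectivity unchanged). At z = 26.04: the cylinder is absent (z outside [0, 7]); the cylinder at (5.5, 15) is not intersected at this z (z outside [6.5, 12.5]); the cylinder at (3, 10) is not intersected at this z (z outside [5.5, 20.5]); the r=6.5 cylinder at (6, -3) gives a regular 24-gon of circumradius 6.5 (constant along its height) (area = (24/2)·6.500²·sin(360°/24) = 131.22 mm²); Taking the union: only the r=6.5 cylinder at (6, -3) is present, so the union is just that shape — area = 131.22 mm²; (rotated 70° about Z; rotation is an isometry so areas/perimeters/island counts are preserved). Checking containment: the cross-section at z = 26.04 is a subset of the cross-section at z = 7.28.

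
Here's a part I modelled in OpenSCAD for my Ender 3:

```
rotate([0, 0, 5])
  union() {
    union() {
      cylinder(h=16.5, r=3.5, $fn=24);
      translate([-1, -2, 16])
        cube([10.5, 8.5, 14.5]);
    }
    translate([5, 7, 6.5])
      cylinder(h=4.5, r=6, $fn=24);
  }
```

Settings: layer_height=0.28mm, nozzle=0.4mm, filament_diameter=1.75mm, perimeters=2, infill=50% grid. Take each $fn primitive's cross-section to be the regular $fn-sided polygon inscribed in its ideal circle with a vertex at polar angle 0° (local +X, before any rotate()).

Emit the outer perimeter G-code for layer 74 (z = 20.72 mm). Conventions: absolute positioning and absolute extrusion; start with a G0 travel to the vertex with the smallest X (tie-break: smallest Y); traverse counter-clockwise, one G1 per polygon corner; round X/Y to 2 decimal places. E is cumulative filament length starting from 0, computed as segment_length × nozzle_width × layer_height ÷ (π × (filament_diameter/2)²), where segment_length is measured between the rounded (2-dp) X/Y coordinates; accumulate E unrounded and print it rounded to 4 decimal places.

G0 X-1.56 Y6.39 Z20.72
G1 X-0.82 Y-2.08 E0.3959
G1 X9.64 Y-1.16 E0.8848
G1 X8.90 Y7.30 E1.2803
G1 X-1.56 Y6.39 E1.7692

At z = 20.72 mm: the cylinder is absent (z outside [0, 16.5]); the cube at (-1, -2) is present — its section is the full 10.5×8.5 rectangle; Taking the union: only the 10.5×8.5 cube at (-1, -2) is present, so the union is just that shape — 1 connected region; the cylinder at (5, 7) does not reach this height (z outside [6.5, 11]); Combining (union): only that combined region is present, so the union is just that shape — 1 connected region; (whole slice rotated 5° about Z — lengths, areas and connectivity unchanged). The outline is a single polygon with 4 vertices. Extrusion per mm of travel: 0.4 × 0.28 / (π × 0.875²) = 0.046564. Accumulating E over each segment gives final E = 1.7692.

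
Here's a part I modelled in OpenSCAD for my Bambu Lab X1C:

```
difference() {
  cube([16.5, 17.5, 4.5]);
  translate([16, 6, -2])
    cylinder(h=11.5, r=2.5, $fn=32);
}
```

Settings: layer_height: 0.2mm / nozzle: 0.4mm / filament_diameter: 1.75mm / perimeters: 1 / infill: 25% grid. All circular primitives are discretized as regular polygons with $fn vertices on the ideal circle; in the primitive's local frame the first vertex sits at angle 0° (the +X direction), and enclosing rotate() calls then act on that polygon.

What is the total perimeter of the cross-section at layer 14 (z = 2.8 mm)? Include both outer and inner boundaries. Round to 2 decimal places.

At z = 2.8 mm: the cube is present — its section is the full 16.5×17.5 rectangle (perimeter 68.00 mm); the r=2.5 cylinder at (16, 6) contributes a regular 32-gon of circumradius 2.5 (perimeter = 2·32·2.500·sin(180°/32) = 15.68 mm); Taking the first minus the rest: starting from the 16.5×17.5 cube, the r=2.5 cylinder at (16, 6) partially overlaps it — only the 12.23 mm² overlap (of its 19.51 mm²) is removed, clipping the outline — boundary = 71.95 mm. Overall, the cross-section is a single solid region. Total boundary length (outer) = 71.95 mm.

71.95 mm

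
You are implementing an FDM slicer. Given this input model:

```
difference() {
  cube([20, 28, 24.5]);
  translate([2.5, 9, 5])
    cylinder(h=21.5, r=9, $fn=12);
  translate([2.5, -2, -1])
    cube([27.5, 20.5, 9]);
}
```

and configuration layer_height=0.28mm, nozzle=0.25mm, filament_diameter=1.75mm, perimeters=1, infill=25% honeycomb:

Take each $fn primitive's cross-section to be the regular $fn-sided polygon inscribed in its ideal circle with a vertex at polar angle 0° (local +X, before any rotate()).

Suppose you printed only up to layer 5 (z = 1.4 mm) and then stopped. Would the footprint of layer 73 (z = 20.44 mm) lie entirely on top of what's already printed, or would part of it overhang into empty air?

Compare the two slices. At z = 1.4: the cube (footprint 20×28) is included at this height (area 560.00 mm²); the cylinder at (2.5, 9) is not intersected at this z (z outside [5, 26.5]); the cube at (2.5, -2) is present — its section is the full 27.5×20.5 rectangle (area 563.75 mm²); Taking the first minus the rest: starting from the 20×28 cube (560.00 mm²), the 27.5×20.5 cube at (2.5, -2) partially overlaps it — only the 323.75 mm² overlap (of its 563.75 mm²) is removed, clipping the outline — area = 236.25 mm². At z = 20.44: the cube (footprint 20×28) is included at this height (area 560.00 mm²); the r=9 cylinder at (2.5, 9) gives a regular 12-gon of circumradius 9 (constant along its height) (area = (12/2)·9.000²·sin(360°/12) = 243.00 mm²); the cube at (2.5, -2) is not intersected at this z (z outside [-1, 8]); After the difference (first − rest): starting from the 20×28 cube (560.00 mm²), the r=9 cylinder at (2.5, 9) partially overlaps it — only the 164.83 mm² overlap (of its 243.00 mm²) is removed, clipping the outline — area = 395.17 mm². Checking containment: at z = 20.44 the cross-section extends beyond the z = 1.4 cross-section by about 202.25 mm².

part overhangs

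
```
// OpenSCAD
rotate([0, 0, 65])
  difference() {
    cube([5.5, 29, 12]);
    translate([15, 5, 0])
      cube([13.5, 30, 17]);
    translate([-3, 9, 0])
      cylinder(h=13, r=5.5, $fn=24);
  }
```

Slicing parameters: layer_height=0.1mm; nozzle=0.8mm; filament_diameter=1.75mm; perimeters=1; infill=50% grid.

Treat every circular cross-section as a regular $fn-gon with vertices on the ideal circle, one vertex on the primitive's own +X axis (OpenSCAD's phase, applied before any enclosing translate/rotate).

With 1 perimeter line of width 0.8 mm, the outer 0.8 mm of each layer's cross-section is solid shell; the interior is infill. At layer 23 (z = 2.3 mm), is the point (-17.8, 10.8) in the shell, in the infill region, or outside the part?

infill

At z = 2.3 mm: the cube (footprint 5.5×29) is included at this height; the 13.5×30 cube at (15, 5) contributes its full rectangle; the cylinder at (-3, 9): section is a regular 24-gon, circumradius r=5.5; Subtracting the remaining from the first: starting from the 5.5×29 cube, the 13.5×30 cube at (15, 5) misses the remaining region (no effect); the r=5.5 cylinder at (-3, 9) partially overlaps it — only the 15.88 mm² overlap (of its 93.95 mm²) is removed, clipping the outline — 1 connected region; (rotated 65° about Z; rotation is an isometry so areas/perimeters/island counts are preserved). Overall, the cross-section is a single solid region. Undo the 65° rotation: the query point maps to (2.266, 20.697) in the un-rotated model frame. The nearest boundary edge runs (0.00, 13.57)→(0.00, 29.00); distance from the point to it = 2.27 mm. The point is inside the cross-section and 2.27 mm from the nearest boundary — more than the 0.8 mm shell width (1 × 0.8), so it's in the infill interior.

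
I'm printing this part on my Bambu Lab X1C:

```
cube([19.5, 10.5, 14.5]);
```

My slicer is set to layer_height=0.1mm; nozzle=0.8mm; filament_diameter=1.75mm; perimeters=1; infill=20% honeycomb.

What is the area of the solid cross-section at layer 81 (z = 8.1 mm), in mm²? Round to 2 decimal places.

At z = 8.1 mm: the 19.5×10.5 cube contributes its full rectangle (area 204.75 mm²). Overall, the cross-section is a single solid region. Net area = 204.75 mm².

204.75 mm²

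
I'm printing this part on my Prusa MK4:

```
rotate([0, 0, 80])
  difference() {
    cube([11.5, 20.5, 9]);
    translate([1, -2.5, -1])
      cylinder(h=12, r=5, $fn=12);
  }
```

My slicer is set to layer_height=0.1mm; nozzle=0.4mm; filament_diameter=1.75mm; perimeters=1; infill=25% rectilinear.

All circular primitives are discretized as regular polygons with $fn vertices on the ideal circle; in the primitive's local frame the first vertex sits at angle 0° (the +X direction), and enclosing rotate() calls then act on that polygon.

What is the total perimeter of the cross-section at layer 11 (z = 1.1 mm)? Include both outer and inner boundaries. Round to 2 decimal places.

At z = 1.1 mm: the cube (footprint 11.5×20.5) is included at this height (perimeter 64.00 mm); the cylinder at (1, -2.5): section is a regular 12-gon, circumradius r=5 (perimeter = 2·12·5.000·sin(180°/12) = 31.06 mm); After the difference (first − rest): starting from the 11.5×20.5 cube, the r=5 cylinder at (1, -2.5) partially overlaps it — only the 9.45 mm² overlap (of its 75.00 mm²) is removed, clipping the outline — boundary = 62.65 mm; (rotated 80° about Z; rotation is an isometry so areas/perimeters/island counts are preserved). Overall, the cross-section is a single solid region. Total boundary length (outer) = 62.65 mm.

62.65 mm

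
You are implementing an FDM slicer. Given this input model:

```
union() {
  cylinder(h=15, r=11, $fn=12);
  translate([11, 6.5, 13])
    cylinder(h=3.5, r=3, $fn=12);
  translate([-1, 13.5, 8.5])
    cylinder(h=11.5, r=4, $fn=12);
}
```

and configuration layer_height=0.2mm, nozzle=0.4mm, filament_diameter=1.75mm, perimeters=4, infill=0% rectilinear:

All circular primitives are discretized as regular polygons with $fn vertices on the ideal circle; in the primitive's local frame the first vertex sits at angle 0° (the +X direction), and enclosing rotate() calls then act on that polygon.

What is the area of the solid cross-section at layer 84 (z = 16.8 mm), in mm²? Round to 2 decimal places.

48.00 mm²

At z = 16.8 mm: the cylinder is not intersected at this z (z outside [0, 15]); the cylinder at (11, 6.5) is absent (z outside [13, 16.5]); the cylinder at (-1, 13.5): section is a regular 12-gon, circumradius r=4 (area = (12/2)·4.000²·sin(360°/12) = 48.00 mm²); Taking the union: only the r=4 cylinder at (-1, 13.5) is present, so the union is just that shape — area = 48.00 mm². Overall, the cross-section is a single solid region. Net area = 48.00 mm².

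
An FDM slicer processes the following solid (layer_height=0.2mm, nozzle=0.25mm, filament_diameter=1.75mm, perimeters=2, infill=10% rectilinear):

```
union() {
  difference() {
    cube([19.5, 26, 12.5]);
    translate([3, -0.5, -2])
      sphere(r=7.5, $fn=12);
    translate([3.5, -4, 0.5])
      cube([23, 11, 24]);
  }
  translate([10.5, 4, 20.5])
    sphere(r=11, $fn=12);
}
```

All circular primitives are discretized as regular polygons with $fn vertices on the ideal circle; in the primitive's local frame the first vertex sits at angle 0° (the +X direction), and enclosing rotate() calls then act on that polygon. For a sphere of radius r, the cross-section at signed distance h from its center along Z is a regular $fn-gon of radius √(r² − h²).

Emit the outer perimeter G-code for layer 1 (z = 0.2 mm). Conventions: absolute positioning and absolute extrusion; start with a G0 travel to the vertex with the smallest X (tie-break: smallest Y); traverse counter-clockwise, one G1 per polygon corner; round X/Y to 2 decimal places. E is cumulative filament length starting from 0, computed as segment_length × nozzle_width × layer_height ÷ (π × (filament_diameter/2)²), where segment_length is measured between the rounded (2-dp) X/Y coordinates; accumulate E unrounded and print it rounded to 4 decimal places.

G0 X0.00 Y5.87 Z0.20
G1 X3.00 Y6.67 E0.0645
G1 X6.59 Y5.71 E0.1418
G1 X9.21 Y3.09 E0.2188
G1 X10.04 Y0.00 E0.2853
G1 X19.50 Y0.00 E0.4820
G1 X19.50 Y26.00 E1.0225
G1 X0.00 Y26.00 E1.4278
G1 X0.00 Y5.87 E1.8463

At z = 0.2 mm: the cube is present — its section is the full 19.5×26 rectangle; the sphere at (3, -0.5): section is a regular 12-gon, circumradius = √(r²−h²) = √(7.5²−2.2²) = 7.170; the cube at (3.5, -4) is not intersected at this z (z outside [0.5, 24.5]); After the difference (first − rest): starting from the 19.5×26 cube, the r=7.5 sphere at (3, -0.5) partially overlaps it — only the 53.81 mm² overlap (of its 154.23 mm²) is removed, clipping the outline — 1 connected region; the sphere at (10.5, 4) does not reach this height (|z−center|=20.300 > r=11); Taking the union: only that combined region is present, so the union is just that shape — 1 connected region. The outline is a single polygon with 8 vertices. Extrusion per mm of travel: 0.25 × 0.2 / (π × 0.875²) = 0.020788. Accumulating E over each segment gives final E = 1.8463.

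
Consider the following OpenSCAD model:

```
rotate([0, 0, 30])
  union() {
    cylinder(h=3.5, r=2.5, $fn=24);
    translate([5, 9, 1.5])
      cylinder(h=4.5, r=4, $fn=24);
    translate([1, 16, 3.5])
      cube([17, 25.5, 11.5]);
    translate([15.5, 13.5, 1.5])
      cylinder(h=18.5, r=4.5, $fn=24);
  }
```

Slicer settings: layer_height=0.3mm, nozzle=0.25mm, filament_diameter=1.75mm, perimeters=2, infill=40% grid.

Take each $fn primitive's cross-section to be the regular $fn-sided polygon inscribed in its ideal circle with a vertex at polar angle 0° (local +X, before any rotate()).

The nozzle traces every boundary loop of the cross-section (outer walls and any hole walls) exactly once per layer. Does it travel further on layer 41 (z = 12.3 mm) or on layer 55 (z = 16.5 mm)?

layer 41 (z = 12.3 mm)

Layer 41 (z = 12.3): the cylinder is not intersected at this z (z outside [0, 3.5]); the cylinder at (5, 9) is not intersected at this z (z outside [1.5, 6]); the cube at (1, 16) is present — its section is the full 17×25.5 rectangle (perimeter 85.00 mm); the cylinder at (15.5, 13.5): section is a regular 24-gon, circumradius r=4.5 (perimeter = 2·24·4.500·sin(180°/24) = 28.19 mm); Combining (union): the regions partially overlap (shared area 9.47 mm²), so the edge portions inside another operand are dropped and the merged outline is re-measured after clipping — boundary = 98.73 mm; (rotated 30° about Z; rotation is an isometry so areas/perimeters/island counts are preserved). So its perimeter = 98.73 mm. Layer 55 (z = 16.5): the cylinder is absent (z outside [0, 3.5]); the cylinder at (5, 9) does not reach this height (z outside [1.5, 6]); the cube at (1, 16) is absent (z outside [3.5, 15]); the r=4.5 cylinder at (15.5, 13.5) gives a regular 24-gon of circumradius 4.5 (constant along its height) (perimeter = 2·24·4.500·sin(180°/24) = 28.19 mm); Taking the union: only the r=4.5 cylinder at (15.5, 13.5) is present, so the union is just that shape — boundary = 28.19 mm; (whole slice rotated 30° about Z — lengths, areas and connectivity unchanged). So its perimeter = 28.19 mm. Layer 41 is larger (98.73 vs 28.19 mm).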